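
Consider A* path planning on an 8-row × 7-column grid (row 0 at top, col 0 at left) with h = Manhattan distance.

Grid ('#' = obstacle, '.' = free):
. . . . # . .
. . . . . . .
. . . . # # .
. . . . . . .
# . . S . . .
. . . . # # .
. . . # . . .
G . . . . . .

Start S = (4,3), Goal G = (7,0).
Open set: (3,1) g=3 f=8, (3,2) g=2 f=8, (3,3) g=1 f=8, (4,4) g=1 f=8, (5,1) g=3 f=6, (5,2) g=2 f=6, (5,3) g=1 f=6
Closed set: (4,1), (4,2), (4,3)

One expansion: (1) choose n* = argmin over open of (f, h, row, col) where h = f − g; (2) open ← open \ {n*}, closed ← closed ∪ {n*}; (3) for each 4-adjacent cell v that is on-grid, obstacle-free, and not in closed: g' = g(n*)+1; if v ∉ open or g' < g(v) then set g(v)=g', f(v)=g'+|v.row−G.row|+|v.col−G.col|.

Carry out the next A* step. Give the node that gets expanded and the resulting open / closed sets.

step 1: expand (5,1) (f=6, h=3) → closed; open now [(3,1) g=3 f=8, (3,2) g=2 f=8, (3,3) g=1 f=8, (4,4) g=1 f=8, (5,0) g=4 f=6, (5,2) g=2 f=6, (5,3) g=1 f=6, (6,1) g=4 f=6]

expanded=(5,1); open=[(3,1) g=3 f=8, (3,2) g=2 f=8, (3,3) g=1 f=8, (4,4) g=1 f=8, (5,0) g=4 f=6, (5,2) g=2 f=6, (5,3) g=1 f=6, (6,1) g=4 f=6]; closed=[(4,1), (4,2), (4,3), (5,1)]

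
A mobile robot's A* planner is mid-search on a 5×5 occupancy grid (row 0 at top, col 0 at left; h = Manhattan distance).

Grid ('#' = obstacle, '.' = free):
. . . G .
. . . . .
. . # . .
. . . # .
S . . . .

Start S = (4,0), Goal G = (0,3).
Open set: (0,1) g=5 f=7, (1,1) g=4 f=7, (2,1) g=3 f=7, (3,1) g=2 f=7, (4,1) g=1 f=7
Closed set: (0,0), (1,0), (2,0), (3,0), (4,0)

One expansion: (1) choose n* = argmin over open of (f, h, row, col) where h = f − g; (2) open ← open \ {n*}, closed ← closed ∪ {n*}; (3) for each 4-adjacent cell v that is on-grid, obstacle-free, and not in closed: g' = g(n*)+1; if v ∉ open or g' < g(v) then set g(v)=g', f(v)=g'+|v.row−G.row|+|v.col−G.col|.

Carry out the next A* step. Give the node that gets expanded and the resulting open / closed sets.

expanded=(0,1); open=[(0,2) g=6 f=7, (1,1) g=4 f=7, (2,1) g=3 f=7, (3,1) g=2 f=7, (4,1) g=1 f=7]; closed=[(0,0), (0,1), (1,0), (2,0), (3,0), (4,0)]

step 1: expand (0,1) (f=7, h=2) → closed; open now [(0,2) g=6 f=7, (1,1) g=4 f=7, (2,1) g=3 f=7, (3,1) g=2 f=7, (4,1) g=1 f=7]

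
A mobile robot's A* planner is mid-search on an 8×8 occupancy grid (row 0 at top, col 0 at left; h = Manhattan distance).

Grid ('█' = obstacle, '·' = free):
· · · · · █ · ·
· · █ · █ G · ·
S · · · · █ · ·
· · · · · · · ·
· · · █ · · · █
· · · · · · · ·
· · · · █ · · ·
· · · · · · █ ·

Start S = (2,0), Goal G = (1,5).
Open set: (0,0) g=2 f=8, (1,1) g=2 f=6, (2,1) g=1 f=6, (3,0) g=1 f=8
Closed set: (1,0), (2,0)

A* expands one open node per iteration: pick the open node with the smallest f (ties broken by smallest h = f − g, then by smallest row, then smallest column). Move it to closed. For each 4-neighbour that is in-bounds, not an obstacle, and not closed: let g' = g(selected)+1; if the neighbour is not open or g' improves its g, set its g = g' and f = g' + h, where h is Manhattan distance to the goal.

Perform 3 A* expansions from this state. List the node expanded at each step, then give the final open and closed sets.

order=[(1,1) → (2,1) → (2,2)]; open=[(0,0) g=2 f=8, (0,1) g=3 f=8, (2,3) g=3 f=6, (3,0) g=1 f=8, (3,1) g=2 f=8, (3,2) g=3 f=8]; closed=[(1,0), (1,1), (2,0), (2,1), (2,2)]

step 1: expand (1,1) (f=6, h=4) → closed; open now [(0,0) g=2 f=8, (0,1) g=3 f=8, (2,1) g=1 f=6, (3,0) g=1 f=8]
step 2: expand (2,1) (f=6, h=5) → closed; open now [(0,0) g=2 f=8, (0,1) g=3 f=8, (2,2) g=2 f=6, (3,0) g=1 f=8, (3,1) g=2 f=8]
step 3: expand (2,2) (f=6, h=4) → closed; open now [(0,0) g=2 f=8, (0,1) g=3 f=8, (2,3) g=3 f=6, (3,0) g=1 f=8, (3,1) g=2 f=8, (3,2) g=3 f=8]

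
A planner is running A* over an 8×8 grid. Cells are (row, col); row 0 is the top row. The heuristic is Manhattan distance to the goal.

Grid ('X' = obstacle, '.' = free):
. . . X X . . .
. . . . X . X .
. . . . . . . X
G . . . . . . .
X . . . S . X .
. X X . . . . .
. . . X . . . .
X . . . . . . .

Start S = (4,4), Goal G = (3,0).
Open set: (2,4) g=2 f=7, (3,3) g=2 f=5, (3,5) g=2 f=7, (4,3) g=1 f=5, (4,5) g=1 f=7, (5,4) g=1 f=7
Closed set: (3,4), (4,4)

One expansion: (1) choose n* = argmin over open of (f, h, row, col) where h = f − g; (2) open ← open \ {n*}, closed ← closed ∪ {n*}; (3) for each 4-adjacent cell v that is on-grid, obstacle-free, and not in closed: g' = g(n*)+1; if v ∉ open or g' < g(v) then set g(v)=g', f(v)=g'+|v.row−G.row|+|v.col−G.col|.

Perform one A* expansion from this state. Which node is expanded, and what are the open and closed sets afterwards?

step 1: expand (3,3) (f=5, h=3) → closed; open now [(2,3) g=3 f=7, (2,4) g=2 f=7, (3,2) g=3 f=5, (3,5) g=2 f=7, (4,3) g=1 f=5, (4,5) g=1 f=7, (5,4) g=1 f=7]

expanded=(3,3); open=[(2,3) g=3 f=7, (2,4) g=2 f=7, (3,2) g=3 f=5, (3,5) g=2 f=7, (4,3) g=1 f=5, (4,5) g=1 f=7, (5,4) g=1 f=7]; closed=[(3,3), (3,4), (4,4)]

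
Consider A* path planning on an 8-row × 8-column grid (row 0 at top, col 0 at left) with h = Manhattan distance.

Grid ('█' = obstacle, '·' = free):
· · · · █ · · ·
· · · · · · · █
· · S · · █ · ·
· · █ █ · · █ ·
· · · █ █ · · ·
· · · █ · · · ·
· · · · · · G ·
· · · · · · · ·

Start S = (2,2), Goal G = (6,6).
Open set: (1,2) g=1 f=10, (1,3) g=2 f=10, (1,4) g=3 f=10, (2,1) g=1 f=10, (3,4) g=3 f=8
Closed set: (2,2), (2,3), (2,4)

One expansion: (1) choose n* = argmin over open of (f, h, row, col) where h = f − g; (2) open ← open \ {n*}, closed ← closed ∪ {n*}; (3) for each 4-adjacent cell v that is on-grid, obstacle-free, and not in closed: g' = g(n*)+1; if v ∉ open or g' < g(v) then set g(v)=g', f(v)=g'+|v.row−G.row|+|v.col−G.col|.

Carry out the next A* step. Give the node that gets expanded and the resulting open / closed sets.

expanded=(3,4); open=[(1,2) g=1 f=10, (1,3) g=2 f=10, (1,4) g=3 f=10, (2,1) g=1 f=10, (3,5) g=4 f=8]; closed=[(2,2), (2,3), (2,4), (3,4)]

step 1: expand (3,4) (f=8, h=5) → closed; open now [(1,2) g=1 f=10, (1,3) g=2 f=10, (1,4) g=3 f=10, (2,1) g=1 f=10, (3,5) g=4 f=8]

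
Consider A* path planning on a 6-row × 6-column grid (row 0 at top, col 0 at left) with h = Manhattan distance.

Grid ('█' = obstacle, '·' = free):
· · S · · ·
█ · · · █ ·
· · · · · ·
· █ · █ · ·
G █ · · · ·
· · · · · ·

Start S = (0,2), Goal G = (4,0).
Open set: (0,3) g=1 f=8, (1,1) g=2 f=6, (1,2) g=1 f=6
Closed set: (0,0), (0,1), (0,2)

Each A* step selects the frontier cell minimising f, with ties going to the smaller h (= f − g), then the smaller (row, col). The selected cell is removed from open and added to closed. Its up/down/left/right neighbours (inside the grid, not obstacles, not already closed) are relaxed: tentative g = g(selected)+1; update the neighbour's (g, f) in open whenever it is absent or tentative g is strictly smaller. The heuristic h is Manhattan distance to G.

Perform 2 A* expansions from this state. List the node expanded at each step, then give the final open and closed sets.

order=[(1,1) → (2,1)]; open=[(0,3) g=1 f=8, (1,2) g=1 f=6, (2,0) g=4 f=6, (2,2) g=4 f=8]; closed=[(0,0), (0,1), (0,2), (1,1), (2,1)]

step 1: expand (1,1) (f=6, h=4) → closed; open now [(0,3) g=1 f=8, (1,2) g=1 f=6, (2,1) g=3 f=6]
step 2: expand (2,1) (f=6, h=3) → closed; open now [(0,3) g=1 f=8, (1,2) g=1 f=6, (2,0) g=4 f=6, (2,2) g=4 f=8]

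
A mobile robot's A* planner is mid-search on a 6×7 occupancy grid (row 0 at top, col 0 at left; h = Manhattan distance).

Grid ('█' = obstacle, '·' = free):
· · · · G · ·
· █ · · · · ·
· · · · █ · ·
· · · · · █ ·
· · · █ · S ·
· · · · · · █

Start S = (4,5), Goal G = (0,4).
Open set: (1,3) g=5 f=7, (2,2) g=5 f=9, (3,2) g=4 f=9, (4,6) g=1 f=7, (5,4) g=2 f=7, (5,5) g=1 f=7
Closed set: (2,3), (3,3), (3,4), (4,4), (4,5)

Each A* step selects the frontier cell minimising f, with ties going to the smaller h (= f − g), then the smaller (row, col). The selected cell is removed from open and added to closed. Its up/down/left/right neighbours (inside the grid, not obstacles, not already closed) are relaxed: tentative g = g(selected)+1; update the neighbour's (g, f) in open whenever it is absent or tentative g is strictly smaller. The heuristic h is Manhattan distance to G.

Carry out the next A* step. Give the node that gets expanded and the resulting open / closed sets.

step 1: expand (1,3) (f=7, h=2) → closed; open now [(0,3) g=6 f=7, (1,2) g=6 f=9, (1,4) g=6 f=7, (2,2) g=5 f=9, (3,2) g=4 f=9, (4,6) g=1 f=7, (5,4) g=2 f=7, (5,5) g=1 f=7]

expanded=(1,3); open=[(0,3) g=6 f=7, (1,2) g=6 f=9, (1,4) g=6 f=7, (2,2) g=5 f=9, (3,2) g=4 f=9, (4,6) g=1 f=7, (5,4) g=2 f=7, (5,5) g=1 f=7]; closed=[(1,3), (2,3), (3,3), (3,4), (4,4), (4,5)]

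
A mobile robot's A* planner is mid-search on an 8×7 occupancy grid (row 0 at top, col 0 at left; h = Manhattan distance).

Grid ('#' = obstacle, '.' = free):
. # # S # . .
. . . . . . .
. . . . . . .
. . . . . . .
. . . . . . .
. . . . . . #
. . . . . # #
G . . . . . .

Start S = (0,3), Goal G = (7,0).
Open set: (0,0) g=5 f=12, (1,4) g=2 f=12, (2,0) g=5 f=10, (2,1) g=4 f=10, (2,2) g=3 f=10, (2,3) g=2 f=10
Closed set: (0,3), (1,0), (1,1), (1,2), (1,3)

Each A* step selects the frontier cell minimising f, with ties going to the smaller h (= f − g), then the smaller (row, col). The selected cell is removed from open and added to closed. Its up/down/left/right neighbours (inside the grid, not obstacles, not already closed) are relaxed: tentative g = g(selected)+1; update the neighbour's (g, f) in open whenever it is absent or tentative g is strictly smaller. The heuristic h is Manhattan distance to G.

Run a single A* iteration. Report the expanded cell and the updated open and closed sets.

step 1: expand (2,0) (f=10, h=5) → closed; open now [(0,0) g=5 f=12, (1,4) g=2 f=12, (2,1) g=4 f=10, (2,2) g=3 f=10, (2,3) g=2 f=10, (3,0) g=6 f=10]

expanded=(2,0); open=[(0,0) g=5 f=12, (1,4) g=2 f=12, (2,1) g=4 f=10, (2,2) g=3 f=10, (2,3) g=2 f=10, (3,0) g=6 f=10]; closed=[(0,3), (1,0), (1,1), (1,2), (1,3), (2,0)]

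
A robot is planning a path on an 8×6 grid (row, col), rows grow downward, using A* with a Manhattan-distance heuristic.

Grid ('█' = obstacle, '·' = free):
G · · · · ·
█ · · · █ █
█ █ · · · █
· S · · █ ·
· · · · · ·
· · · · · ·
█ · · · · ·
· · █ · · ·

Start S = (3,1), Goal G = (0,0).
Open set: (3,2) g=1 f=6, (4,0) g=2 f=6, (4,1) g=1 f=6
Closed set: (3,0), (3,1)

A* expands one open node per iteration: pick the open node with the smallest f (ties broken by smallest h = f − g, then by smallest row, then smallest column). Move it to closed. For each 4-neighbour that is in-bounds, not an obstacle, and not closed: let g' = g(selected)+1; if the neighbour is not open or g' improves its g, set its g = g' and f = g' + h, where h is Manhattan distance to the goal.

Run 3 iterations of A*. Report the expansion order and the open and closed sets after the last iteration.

step 1: expand (4,0) (f=6, h=4) → closed; open now [(3,2) g=1 f=6, (4,1) g=1 f=6, (5,0) g=3 f=8]
step 2: expand (3,2) (f=6, h=5) → closed; open now [(2,2) g=2 f=6, (3,3) g=2 f=8, (4,1) g=1 f=6, (4,2) g=2 f=8, (5,0) g=3 f=8]
step 3: expand (2,2) (f=6, h=4) → closed; open now [(1,2) g=3 f=6, (2,3) g=3 f=8, (3,3) g=2 f=8, (4,1) g=1 f=6, (4,2) g=2 f=8, (5,0) g=3 f=8]

order=[(4,0) → (3,2) → (2,2)]; open=[(1,2) g=3 f=6, (2,3) g=3 f=8, (3,3) g=2 f=8, (4,1) g=1 f=6, (4,2) g=2 f=8, (5,0) g=3 f=8]; closed=[(2,2), (3,0), (3,1), (3,2), (4,0)]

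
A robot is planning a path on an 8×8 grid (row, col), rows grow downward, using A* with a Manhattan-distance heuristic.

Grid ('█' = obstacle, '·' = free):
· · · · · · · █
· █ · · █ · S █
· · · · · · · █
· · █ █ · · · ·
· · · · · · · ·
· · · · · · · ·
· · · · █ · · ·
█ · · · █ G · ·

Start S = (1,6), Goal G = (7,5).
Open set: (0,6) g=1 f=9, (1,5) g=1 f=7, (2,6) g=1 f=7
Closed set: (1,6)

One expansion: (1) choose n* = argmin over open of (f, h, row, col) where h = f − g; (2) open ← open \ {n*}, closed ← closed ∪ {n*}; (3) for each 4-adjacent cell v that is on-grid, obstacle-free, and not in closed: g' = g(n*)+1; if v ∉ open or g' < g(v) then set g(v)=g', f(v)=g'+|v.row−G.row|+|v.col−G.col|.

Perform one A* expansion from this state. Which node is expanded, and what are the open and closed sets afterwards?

step 1: expand (1,5) (f=7, h=6) → closed; open now [(0,5) g=2 f=9, (0,6) g=1 f=9, (2,5) g=2 f=7, (2,6) g=1 f=7]

expanded=(1,5); open=[(0,5) g=2 f=9, (0,6) g=1 f=9, (2,5) g=2 f=7, (2,6) g=1 f=7]; closed=[(1,5), (1,6)]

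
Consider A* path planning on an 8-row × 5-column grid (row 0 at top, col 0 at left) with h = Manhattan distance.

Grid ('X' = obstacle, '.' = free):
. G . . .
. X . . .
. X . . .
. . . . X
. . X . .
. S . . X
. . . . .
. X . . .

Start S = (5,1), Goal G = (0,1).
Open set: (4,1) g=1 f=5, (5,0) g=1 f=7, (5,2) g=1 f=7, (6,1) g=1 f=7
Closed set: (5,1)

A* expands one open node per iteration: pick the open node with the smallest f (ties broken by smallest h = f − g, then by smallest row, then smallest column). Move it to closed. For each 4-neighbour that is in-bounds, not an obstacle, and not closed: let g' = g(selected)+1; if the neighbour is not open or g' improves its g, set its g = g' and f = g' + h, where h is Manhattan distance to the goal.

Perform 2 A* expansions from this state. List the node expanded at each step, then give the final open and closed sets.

step 1: expand (4,1) (f=5, h=4) → closed; open now [(3,1) g=2 f=5, (4,0) g=2 f=7, (5,0) g=1 f=7, (5,2) g=1 f=7, (6,1) g=1 f=7]
step 2: expand (3,1) (f=5, h=3) → closed; open now [(3,0) g=3 f=7, (3,2) g=3 f=7, (4,0) g=2 f=7, (5,0) g=1 f=7, (5,2) g=1 f=7, (6,1) g=1 f=7]

order=[(4,1) → (3,1)]; open=[(3,0) g=3 f=7, (3,2) g=3 f=7, (4,0) g=2 f=7, (5,0) g=1 f=7, (5,2) g=1 f=7, (6,1) g=1 f=7]; closed=[(3,1), (4,1), (5,1)]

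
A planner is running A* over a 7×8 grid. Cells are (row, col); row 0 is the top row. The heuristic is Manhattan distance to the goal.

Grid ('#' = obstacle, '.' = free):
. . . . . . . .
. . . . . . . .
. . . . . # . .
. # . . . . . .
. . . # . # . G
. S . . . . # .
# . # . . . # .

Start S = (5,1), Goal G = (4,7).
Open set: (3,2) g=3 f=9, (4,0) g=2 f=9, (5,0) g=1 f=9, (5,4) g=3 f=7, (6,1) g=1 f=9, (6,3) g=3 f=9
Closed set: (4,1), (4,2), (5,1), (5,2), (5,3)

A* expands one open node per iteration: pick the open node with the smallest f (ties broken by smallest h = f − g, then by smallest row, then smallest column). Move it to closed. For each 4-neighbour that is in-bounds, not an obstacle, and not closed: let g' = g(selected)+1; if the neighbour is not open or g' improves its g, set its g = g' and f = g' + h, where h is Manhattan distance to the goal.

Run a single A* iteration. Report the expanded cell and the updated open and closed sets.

step 1: expand (5,4) (f=7, h=4) → closed; open now [(3,2) g=3 f=9, (4,0) g=2 f=9, (4,4) g=4 f=7, (5,0) g=1 f=9, (5,5) g=4 f=7, (6,1) g=1 f=9, (6,3) g=3 f=9, (6,4) g=4 f=9]

expanded=(5,4); open=[(3,2) g=3 f=9, (4,0) g=2 f=9, (4,4) g=4 f=7, (5,0) g=1 f=9, (5,5) g=4 f=7, (6,1) g=1 f=9, (6,3) g=3 f=9, (6,4) g=4 f=9]; closed=[(4,1), (4,2), (5,1), (5,2), (5,3), (5,4)]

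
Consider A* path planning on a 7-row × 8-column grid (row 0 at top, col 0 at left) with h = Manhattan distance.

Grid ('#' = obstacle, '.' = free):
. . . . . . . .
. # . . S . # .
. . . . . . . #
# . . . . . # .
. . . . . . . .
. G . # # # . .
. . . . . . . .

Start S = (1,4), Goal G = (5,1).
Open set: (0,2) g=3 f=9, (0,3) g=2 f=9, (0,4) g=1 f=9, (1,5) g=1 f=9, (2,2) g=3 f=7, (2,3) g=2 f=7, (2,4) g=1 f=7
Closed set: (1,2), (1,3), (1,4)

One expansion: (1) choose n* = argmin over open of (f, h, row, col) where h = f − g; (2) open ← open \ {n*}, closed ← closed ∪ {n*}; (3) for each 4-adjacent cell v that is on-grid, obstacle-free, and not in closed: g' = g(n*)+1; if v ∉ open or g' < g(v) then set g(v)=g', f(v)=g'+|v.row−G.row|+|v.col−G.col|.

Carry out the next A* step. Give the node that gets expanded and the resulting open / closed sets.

step 1: expand (2,2) (f=7, h=4) → closed; open now [(0,2) g=3 f=9, (0,3) g=2 f=9, (0,4) g=1 f=9, (1,5) g=1 f=9, (2,1) g=4 f=7, (2,3) g=2 f=7, (2,4) g=1 f=7, (3,2) g=4 f=7]

expanded=(2,2); open=[(0,2) g=3 f=9, (0,3) g=2 f=9, (0,4) g=1 f=9, (1,5) g=1 f=9, (2,1) g=4 f=7, (2,3) g=2 f=7, (2,4) g=1 f=7, (3,2) g=4 f=7]; closed=[(1,2), (1,3), (1,4), (2,2)]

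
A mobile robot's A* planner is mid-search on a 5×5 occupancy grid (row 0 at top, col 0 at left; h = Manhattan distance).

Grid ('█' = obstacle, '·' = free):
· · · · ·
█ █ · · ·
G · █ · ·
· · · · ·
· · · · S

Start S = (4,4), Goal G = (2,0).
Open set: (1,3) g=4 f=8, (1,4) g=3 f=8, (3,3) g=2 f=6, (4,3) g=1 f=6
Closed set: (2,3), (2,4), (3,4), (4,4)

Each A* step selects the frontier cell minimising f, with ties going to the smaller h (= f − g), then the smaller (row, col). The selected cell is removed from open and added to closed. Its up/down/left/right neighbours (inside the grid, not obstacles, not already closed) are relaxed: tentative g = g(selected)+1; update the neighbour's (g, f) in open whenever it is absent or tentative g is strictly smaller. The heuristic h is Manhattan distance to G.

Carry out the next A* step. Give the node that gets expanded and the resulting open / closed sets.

step 1: expand (3,3) (f=6, h=4) → closed; open now [(1,3) g=4 f=8, (1,4) g=3 f=8, (3,2) g=3 f=6, (4,3) g=1 f=6]

expanded=(3,3); open=[(1,3) g=4 f=8, (1,4) g=3 f=8, (3,2) g=3 f=6, (4,3) g=1 f=6]; closed=[(2,3), (2,4), (3,3), (3,4), (4,4)]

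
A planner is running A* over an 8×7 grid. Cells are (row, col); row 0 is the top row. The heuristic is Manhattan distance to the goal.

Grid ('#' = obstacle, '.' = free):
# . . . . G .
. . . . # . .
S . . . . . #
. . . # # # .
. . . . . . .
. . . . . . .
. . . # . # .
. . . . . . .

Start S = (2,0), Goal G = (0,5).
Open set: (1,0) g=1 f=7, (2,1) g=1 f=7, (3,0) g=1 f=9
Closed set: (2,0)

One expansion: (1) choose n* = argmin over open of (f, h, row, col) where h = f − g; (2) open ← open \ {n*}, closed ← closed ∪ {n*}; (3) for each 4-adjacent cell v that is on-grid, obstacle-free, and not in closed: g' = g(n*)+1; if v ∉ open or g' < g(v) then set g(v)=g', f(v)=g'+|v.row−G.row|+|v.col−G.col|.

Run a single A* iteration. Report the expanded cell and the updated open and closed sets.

expanded=(1,0); open=[(1,1) g=2 f=7, (2,1) g=1 f=7, (3,0) g=1 f=9]; closed=[(1,0), (2,0)]

step 1: expand (1,0) (f=7, h=6) → closed; open now [(1,1) g=2 f=7, (2,1) g=1 f=7, (3,0) g=1 f=9]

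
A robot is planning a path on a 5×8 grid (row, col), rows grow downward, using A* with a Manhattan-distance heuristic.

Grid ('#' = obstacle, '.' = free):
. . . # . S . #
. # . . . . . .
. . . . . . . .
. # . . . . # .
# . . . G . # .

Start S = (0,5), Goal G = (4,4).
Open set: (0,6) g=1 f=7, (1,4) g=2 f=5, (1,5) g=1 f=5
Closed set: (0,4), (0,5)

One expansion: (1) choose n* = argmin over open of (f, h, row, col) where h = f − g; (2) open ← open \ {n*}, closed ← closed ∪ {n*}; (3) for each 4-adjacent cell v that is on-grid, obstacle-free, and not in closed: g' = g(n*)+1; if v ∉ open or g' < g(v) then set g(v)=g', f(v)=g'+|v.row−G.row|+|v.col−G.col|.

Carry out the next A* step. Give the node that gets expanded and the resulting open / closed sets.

step 1: expand (1,4) (f=5, h=3) → closed; open now [(0,6) g=1 f=7, (1,3) g=3 f=7, (1,5) g=1 f=5, (2,4) g=3 f=5]

expanded=(1,4); open=[(0,6) g=1 f=7, (1,3) g=3 f=7, (1,5) g=1 f=5, (2,4) g=3 f=5]; closed=[(0,4), (0,5), (1,4)]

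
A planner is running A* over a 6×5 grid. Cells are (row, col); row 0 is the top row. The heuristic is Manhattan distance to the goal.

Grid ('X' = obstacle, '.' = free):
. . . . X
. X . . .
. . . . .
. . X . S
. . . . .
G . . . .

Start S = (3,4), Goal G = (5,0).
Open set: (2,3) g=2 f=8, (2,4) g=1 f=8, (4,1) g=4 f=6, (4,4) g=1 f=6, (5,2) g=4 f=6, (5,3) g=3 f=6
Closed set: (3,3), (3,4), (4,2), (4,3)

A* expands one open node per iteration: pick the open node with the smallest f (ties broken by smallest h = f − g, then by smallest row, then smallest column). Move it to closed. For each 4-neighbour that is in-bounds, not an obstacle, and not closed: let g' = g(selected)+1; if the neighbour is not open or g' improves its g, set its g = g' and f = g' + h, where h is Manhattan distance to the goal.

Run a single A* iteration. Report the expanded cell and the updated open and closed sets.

step 1: expand (4,1) (f=6, h=2) → closed; open now [(2,3) g=2 f=8, (2,4) g=1 f=8, (3,1) g=5 f=8, (4,0) g=5 f=6, (4,4) g=1 f=6, (5,1) g=5 f=6, (5,2) g=4 f=6, (5,3) g=3 f=6]

expanded=(4,1); open=[(2,3) g=2 f=8, (2,4) g=1 f=8, (3,1) g=5 f=8, (4,0) g=5 f=6, (4,4) g=1 f=6, (5,1) g=5 f=6, (5,2) g=4 f=6, (5,3) g=3 f=6]; closed=[(3,3), (3,4), (4,1), (4,2), (4,3)]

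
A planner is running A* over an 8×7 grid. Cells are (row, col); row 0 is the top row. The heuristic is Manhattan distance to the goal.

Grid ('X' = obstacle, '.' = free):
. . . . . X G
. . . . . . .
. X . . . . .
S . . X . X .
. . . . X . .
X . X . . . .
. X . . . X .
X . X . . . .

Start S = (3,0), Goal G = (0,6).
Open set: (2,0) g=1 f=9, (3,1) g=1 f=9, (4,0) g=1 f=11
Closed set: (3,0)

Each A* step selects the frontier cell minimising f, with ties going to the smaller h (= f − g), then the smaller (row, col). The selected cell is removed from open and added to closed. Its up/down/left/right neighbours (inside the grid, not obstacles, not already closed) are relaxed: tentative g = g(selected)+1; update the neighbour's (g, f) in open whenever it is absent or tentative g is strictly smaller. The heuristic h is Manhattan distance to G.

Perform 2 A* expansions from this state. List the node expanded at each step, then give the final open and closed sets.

order=[(2,0) → (1,0)]; open=[(0,0) g=3 f=9, (1,1) g=3 f=9, (3,1) g=1 f=9, (4,0) g=1 f=11]; closed=[(1,0), (2,0), (3,0)]

step 1: expand (2,0) (f=9, h=8) → closed; open now [(1,0) g=2 f=9, (3,1) g=1 f=9, (4,0) g=1 f=11]
step 2: expand (1,0) (f=9, h=7) → closed; open now [(0,0) g=3 f=9, (1,1) g=3 f=9, (3,1) g=1 f=9, (4,0) g=1 f=11]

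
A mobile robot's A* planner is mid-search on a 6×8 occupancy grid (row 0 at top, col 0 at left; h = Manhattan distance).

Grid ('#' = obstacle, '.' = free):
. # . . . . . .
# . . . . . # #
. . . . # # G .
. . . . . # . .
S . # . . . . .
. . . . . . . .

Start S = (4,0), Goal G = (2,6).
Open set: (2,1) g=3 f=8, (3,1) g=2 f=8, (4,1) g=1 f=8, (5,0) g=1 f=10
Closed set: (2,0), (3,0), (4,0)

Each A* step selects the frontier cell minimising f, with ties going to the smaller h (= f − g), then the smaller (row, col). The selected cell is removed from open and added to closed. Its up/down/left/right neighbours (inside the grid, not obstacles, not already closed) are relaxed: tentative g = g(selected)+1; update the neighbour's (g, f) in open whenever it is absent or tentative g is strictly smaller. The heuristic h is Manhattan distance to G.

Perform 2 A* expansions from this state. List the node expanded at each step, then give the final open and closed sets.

order=[(2,1) → (2,2)]; open=[(1,1) g=4 f=10, (1,2) g=5 f=10, (2,3) g=5 f=8, (3,1) g=2 f=8, (3,2) g=5 f=10, (4,1) g=1 f=8, (5,0) g=1 f=10]; closed=[(2,0), (2,1), (2,2), (3,0), (4,0)]

step 1: expand (2,1) (f=8, h=5) → closed; open now [(1,1) g=4 f=10, (2,2) g=4 f=8, (3,1) g=2 f=8, (4,1) g=1 f=8, (5,0) g=1 f=10]
step 2: expand (2,2) (f=8, h=4) → closed; open now [(1,1) g=4 f=10, (1,2) g=5 f=10, (2,3) g=5 f=8, (3,1) g=2 f=8, (3,2) g=5 f=10, (4,1) g=1 f=8, (5,0) g=1 f=10]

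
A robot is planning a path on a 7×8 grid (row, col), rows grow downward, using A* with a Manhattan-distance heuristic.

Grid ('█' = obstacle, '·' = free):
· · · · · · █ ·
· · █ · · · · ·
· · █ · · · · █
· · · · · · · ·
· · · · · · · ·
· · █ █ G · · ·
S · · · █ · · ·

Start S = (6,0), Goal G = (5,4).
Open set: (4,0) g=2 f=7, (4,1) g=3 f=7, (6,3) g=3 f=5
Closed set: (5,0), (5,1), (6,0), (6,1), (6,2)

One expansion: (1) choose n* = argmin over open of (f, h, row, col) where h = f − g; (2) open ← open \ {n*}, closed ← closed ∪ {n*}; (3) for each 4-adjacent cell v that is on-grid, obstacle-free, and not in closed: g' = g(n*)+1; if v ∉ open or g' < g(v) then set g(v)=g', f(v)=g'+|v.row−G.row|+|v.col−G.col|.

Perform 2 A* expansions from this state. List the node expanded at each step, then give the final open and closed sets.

step 1: expand (6,3) (f=5, h=2) → closed; open now [(4,0) g=2 f=7, (4,1) g=3 f=7]
step 2: expand (4,1) (f=7, h=4) → closed; open now [(3,1) g=4 f=9, (4,0) g=2 f=7, (4,2) g=4 f=7]

order=[(6,3) → (4,1)]; open=[(3,1) g=4 f=9, (4,0) g=2 f=7, (4,2) g=4 f=7]; closed=[(4,1), (5,0), (5,1), (6,0), (6,1), (6,2), (6,3)]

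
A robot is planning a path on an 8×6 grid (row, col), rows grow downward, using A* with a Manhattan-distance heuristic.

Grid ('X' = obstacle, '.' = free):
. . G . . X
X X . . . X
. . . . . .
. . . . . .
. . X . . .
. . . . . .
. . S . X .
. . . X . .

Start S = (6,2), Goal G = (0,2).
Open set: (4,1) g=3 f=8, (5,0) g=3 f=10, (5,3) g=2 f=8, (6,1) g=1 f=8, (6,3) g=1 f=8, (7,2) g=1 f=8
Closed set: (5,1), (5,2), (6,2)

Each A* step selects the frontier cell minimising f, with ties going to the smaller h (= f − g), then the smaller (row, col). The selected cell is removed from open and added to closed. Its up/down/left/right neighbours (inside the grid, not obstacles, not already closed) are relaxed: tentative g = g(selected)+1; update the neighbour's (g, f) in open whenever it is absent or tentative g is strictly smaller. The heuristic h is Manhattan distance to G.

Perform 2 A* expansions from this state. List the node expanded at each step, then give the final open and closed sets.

step 1: expand (4,1) (f=8, h=5) → closed; open now [(3,1) g=4 f=8, (4,0) g=4 f=10, (5,0) g=3 f=10, (5,3) g=2 f=8, (6,1) g=1 f=8, (6,3) g=1 f=8, (7,2) g=1 f=8]
step 2: expand (3,1) (f=8, h=4) → closed; open now [(2,1) g=5 f=8, (3,0) g=5 f=10, (3,2) g=5 f=8, (4,0) g=4 f=10, (5,0) g=3 f=10, (5,3) g=2 f=8, (6,1) g=1 f=8, (6,3) g=1 f=8, (7,2) g=1 f=8]

order=[(4,1) → (3,1)]; open=[(2,1) g=5 f=8, (3,0) g=5 f=10, (3,2) g=5 f=8, (4,0) g=4 f=10, (5,0) g=3 f=10, (5,3) g=2 f=8, (6,1) g=1 f=8, (6,3) g=1 f=8, (7,2) g=1 f=8]; closed=[(3,1), (4,1), (5,1), (5,2), (6,2)]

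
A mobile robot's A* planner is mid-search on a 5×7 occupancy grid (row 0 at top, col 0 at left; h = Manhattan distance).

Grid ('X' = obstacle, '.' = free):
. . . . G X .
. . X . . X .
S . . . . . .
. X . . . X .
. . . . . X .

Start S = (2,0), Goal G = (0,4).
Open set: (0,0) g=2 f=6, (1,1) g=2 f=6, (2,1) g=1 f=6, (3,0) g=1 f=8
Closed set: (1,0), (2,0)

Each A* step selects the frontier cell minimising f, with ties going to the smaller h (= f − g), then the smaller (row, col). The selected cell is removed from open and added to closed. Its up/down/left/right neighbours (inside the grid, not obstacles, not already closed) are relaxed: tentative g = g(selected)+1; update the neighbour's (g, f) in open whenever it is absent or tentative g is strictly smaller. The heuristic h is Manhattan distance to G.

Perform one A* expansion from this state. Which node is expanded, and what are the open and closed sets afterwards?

expanded=(0,0); open=[(0,1) g=3 f=6, (1,1) g=2 f=6, (2,1) g=1 f=6, (3,0) g=1 f=8]; closed=[(0,0), (1,0), (2,0)]

step 1: expand (0,0) (f=6, h=4) → closed; open now [(0,1) g=3 f=6, (1,1) g=2 f=6, (2,1) g=1 f=6, (3,0) g=1 f=8]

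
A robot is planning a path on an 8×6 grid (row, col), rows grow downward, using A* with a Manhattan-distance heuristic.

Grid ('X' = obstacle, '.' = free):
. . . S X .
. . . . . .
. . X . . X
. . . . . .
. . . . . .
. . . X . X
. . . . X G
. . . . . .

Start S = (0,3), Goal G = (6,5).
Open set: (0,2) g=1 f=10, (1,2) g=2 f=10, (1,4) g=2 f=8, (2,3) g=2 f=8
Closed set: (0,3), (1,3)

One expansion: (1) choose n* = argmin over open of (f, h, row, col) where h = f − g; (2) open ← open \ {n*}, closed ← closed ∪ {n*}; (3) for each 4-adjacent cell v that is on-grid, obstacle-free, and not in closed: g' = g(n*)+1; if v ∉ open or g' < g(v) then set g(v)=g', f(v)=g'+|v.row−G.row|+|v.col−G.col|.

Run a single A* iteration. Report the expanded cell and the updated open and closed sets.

expanded=(1,4); open=[(0,2) g=1 f=10, (1,2) g=2 f=10, (1,5) g=3 f=8, (2,3) g=2 f=8, (2,4) g=3 f=8]; closed=[(0,3), (1,3), (1,4)]

step 1: expand (1,4) (f=8, h=6) → closed; open now [(0,2) g=1 f=10, (1,2) g=2 f=10, (1,5) g=3 f=8, (2,3) g=2 f=8, (2,4) g=3 f=8]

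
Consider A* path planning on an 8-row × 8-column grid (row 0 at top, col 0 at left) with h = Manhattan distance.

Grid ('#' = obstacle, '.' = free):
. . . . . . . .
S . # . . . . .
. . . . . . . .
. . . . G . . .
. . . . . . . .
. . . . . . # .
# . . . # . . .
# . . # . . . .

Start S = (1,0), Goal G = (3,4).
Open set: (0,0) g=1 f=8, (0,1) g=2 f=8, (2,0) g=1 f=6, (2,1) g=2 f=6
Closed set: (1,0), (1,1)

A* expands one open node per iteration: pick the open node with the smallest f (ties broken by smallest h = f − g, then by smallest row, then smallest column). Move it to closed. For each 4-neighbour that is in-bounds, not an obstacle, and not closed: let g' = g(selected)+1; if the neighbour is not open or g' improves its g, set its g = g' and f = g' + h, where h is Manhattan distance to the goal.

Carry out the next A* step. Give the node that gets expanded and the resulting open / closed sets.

step 1: expand (2,1) (f=6, h=4) → closed; open now [(0,0) g=1 f=8, (0,1) g=2 f=8, (2,0) g=1 f=6, (2,2) g=3 f=6, (3,1) g=3 f=6]

expanded=(2,1); open=[(0,0) g=1 f=8, (0,1) g=2 f=8, (2,0) g=1 f=6, (2,2) g=3 f=6, (3,1) g=3 f=6]; closed=[(1,0), (1,1), (2,1)]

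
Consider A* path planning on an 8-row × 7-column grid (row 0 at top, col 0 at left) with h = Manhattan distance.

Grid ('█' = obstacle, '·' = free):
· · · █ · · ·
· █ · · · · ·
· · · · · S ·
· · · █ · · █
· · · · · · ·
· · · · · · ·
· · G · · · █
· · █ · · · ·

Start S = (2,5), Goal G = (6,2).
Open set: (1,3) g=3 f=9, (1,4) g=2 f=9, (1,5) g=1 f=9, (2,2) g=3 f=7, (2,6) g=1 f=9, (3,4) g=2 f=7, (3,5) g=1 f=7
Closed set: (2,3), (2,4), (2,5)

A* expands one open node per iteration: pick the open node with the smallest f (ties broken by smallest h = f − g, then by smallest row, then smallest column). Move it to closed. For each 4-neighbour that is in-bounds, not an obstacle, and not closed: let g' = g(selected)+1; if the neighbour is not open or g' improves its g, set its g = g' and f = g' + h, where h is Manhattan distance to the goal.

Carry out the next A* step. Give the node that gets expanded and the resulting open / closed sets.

step 1: expand (2,2) (f=7, h=4) → closed; open now [(1,2) g=4 f=9, (1,3) g=3 f=9, (1,4) g=2 f=9, (1,5) g=1 f=9, (2,1) g=4 f=9, (2,6) g=1 f=9, (3,2) g=4 f=7, (3,4) g=2 f=7, (3,5) g=1 f=7]

expanded=(2,2); open=[(1,2) g=4 f=9, (1,3) g=3 f=9, (1,4) g=2 f=9, (1,5) g=1 f=9, (2,1) g=4 f=9, (2,6) g=1 f=9, (3,2) g=4 f=7, (3,4) g=2 f=7, (3,5) g=1 f=7]; closed=[(2,2), (2,3), (2,4), (2,5)]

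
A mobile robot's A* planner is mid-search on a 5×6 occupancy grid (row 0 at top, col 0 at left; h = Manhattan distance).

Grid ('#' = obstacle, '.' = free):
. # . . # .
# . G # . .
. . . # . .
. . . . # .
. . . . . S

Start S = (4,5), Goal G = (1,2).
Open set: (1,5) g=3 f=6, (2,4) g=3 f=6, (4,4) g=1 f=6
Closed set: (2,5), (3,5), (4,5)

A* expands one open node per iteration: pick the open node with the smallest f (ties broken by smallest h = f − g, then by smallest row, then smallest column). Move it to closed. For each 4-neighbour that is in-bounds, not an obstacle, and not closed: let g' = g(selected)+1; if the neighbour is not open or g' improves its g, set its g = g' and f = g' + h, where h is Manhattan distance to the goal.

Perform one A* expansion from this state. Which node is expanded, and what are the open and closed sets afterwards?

step 1: expand (1,5) (f=6, h=3) → closed; open now [(0,5) g=4 f=8, (1,4) g=4 f=6, (2,4) g=3 f=6, (4,4) g=1 f=6]

expanded=(1,5); open=[(0,5) g=4 f=8, (1,4) g=4 f=6, (2,4) g=3 f=6, (4,4) g=1 f=6]; closed=[(1,5), (2,5), (3,5), (4,5)]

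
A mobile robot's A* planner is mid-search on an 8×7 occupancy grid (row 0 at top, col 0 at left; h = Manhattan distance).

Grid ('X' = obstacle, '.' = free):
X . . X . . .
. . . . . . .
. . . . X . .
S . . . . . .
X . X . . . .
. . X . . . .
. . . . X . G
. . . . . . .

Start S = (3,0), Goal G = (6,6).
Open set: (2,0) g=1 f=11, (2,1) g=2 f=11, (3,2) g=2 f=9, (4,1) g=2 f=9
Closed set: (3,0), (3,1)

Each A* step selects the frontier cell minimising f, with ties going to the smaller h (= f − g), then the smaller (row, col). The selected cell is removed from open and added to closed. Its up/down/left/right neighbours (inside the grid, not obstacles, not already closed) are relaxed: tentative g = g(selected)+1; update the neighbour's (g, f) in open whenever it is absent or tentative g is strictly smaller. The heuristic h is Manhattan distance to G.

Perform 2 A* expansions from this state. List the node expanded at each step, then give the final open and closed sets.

step 1: expand (3,2) (f=9, h=7) → closed; open now [(2,0) g=1 f=11, (2,1) g=2 f=11, (2,2) g=3 f=11, (3,3) g=3 f=9, (4,1) g=2 f=9]
step 2: expand (3,3) (f=9, h=6) → closed; open now [(2,0) g=1 f=11, (2,1) g=2 f=11, (2,2) g=3 f=11, (2,3) g=4 f=11, (3,4) g=4 f=9, (4,1) g=2 f=9, (4,3) g=4 f=9]

order=[(3,2) → (3,3)]; open=[(2,0) g=1 f=11, (2,1) g=2 f=11, (2,2) g=3 f=11, (2,3) g=4 f=11, (3,4) g=4 f=9, (4,1) g=2 f=9, (4,3) g=4 f=9]; closed=[(3,0), (3,1), (3,2), (3,3)]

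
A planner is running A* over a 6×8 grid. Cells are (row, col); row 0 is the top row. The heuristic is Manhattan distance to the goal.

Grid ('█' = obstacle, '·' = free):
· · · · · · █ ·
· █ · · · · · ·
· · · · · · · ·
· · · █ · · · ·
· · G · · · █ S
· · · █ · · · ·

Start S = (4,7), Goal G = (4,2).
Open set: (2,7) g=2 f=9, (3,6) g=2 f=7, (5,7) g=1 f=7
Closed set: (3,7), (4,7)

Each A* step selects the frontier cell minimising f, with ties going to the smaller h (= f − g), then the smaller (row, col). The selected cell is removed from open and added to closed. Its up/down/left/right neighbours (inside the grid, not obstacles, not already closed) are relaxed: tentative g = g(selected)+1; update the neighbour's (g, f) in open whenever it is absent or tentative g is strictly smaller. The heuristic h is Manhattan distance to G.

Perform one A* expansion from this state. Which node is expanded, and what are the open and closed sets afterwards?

expanded=(3,6); open=[(2,6) g=3 f=9, (2,7) g=2 f=9, (3,5) g=3 f=7, (5,7) g=1 f=7]; closed=[(3,6), (3,7), (4,7)]

step 1: expand (3,6) (f=7, h=5) → closed; open now [(2,6) g=3 f=9, (2,7) g=2 f=9, (3,5) g=3 f=7, (5,7) g=1 f=7]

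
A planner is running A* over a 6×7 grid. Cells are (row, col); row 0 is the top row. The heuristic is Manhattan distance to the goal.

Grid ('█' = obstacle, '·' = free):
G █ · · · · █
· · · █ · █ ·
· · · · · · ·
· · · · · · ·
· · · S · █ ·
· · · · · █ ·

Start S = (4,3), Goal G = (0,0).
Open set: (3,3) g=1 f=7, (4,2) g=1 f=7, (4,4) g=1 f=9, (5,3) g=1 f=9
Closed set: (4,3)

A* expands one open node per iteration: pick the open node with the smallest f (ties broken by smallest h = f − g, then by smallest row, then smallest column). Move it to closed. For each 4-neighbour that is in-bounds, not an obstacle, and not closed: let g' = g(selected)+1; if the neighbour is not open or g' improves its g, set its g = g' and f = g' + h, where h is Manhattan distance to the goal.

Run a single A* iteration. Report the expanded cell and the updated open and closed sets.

step 1: expand (3,3) (f=7, h=6) → closed; open now [(2,3) g=2 f=7, (3,2) g=2 f=7, (3,4) g=2 f=9, (4,2) g=1 f=7, (4,4) g=1 f=9, (5,3) g=1 f=9]

expanded=(3,3); open=[(2,3) g=2 f=7, (3,2) g=2 f=7, (3,4) g=2 f=9, (4,2) g=1 f=7, (4,4) g=1 f=9, (5,3) g=1 f=9]; closed=[(3,3), (4,3)]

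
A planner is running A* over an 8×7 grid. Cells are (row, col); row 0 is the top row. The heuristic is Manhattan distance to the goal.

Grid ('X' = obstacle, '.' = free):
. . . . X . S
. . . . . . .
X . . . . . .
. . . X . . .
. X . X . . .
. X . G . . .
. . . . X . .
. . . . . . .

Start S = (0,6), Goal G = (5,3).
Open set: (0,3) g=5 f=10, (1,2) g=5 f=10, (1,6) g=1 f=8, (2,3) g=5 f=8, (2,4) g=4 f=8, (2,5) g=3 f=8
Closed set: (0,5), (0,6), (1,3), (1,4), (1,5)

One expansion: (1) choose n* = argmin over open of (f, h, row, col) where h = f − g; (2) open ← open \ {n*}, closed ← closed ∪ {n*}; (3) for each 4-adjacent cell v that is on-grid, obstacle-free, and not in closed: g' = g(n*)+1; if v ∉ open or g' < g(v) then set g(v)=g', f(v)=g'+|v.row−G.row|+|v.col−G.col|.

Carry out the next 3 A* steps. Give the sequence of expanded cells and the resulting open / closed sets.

step 1: expand (2,3) (f=8, h=3) → closed; open now [(0,3) g=5 f=10, (1,2) g=5 f=10, (1,6) g=1 f=8, (2,2) g=6 f=10, (2,4) g=4 f=8, (2,5) g=3 f=8]
step 2: expand (2,4) (f=8, h=4) → closed; open now [(0,3) g=5 f=10, (1,2) g=5 f=10, (1,6) g=1 f=8, (2,2) g=6 f=10, (2,5) g=3 f=8, (3,4) g=5 f=8]
step 3: expand (3,4) (f=8, h=3) → closed; open now [(0,3) g=5 f=10, (1,2) g=5 f=10, (1,6) g=1 f=8, (2,2) g=6 f=10, (2,5) g=3 f=8, (3,5) g=6 f=10, (4,4) g=6 f=8]

order=[(2,3) → (2,4) → (3,4)]; open=[(0,3) g=5 f=10, (1,2) g=5 f=10, (1,6) g=1 f=8, (2,2) g=6 f=10, (2,5) g=3 f=8, (3,5) g=6 f=10, (4,4) g=6 f=8]; closed=[(0,5), (0,6), (1,3), (1,4), (1,5), (2,3), (2,4), (3,4)]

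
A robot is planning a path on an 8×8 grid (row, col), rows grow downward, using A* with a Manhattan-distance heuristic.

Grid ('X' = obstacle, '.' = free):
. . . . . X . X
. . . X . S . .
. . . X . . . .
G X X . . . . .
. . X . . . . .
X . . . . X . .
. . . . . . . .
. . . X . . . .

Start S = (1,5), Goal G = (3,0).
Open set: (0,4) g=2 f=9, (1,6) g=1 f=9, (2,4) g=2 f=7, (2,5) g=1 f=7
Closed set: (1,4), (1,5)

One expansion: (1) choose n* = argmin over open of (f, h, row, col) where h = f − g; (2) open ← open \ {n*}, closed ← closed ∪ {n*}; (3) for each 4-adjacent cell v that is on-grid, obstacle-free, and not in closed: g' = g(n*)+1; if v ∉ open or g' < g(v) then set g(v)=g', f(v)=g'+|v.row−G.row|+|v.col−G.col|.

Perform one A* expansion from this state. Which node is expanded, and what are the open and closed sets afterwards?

step 1: expand (2,4) (f=7, h=5) → closed; open now [(0,4) g=2 f=9, (1,6) g=1 f=9, (2,5) g=1 f=7, (3,4) g=3 f=7]

expanded=(2,4); open=[(0,4) g=2 f=9, (1,6) g=1 f=9, (2,5) g=1 f=7, (3,4) g=3 f=7]; closed=[(1,4), (1,5), (2,4)]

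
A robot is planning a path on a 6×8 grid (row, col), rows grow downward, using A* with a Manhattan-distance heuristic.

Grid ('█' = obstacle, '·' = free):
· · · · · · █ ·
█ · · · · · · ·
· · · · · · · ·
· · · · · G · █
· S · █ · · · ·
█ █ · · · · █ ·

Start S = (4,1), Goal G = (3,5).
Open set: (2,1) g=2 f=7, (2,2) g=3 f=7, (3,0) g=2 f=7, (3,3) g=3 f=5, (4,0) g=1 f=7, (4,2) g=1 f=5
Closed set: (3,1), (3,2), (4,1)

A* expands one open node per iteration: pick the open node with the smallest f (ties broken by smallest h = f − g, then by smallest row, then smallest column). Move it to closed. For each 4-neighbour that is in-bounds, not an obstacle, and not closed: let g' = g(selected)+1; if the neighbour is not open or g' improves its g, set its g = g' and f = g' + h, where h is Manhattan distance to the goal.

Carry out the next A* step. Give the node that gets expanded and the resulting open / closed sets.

step 1: expand (3,3) (f=5, h=2) → closed; open now [(2,1) g=2 f=7, (2,2) g=3 f=7, (2,3) g=4 f=7, (3,0) g=2 f=7, (3,4) g=4 f=5, (4,0) g=1 f=7, (4,2) g=1 f=5]

expanded=(3,3); open=[(2,1) g=2 f=7, (2,2) g=3 f=7, (2,3) g=4 f=7, (3,0) g=2 f=7, (3,4) g=4 f=5, (4,0) g=1 f=7, (4,2) g=1 f=5]; closed=[(3,1), (3,2), (3,3), (4,1)]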